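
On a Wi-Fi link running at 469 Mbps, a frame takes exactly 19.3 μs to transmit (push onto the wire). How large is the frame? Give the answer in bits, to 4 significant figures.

9052 bits

L = R × t_tx = 469000000 b/s × 1.93e-05 s = 9051.7 bits.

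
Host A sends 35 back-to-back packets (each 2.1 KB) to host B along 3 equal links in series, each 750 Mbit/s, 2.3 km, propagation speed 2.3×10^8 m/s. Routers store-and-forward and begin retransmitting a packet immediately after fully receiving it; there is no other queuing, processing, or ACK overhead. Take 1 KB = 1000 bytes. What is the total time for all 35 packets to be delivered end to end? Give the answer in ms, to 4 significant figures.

0.8588 ms

Per-hop transmission t_tx = L/R = 16800/750000000 = 0.0224 ms.
Per-hop propagation t_prop = 2300/2.3e+08 = 0.01 ms.
Pipeline fill: first packet needs 3·t_tx to clear all hops; remaining 34 packets each add one t_tx.
Total = (3+35-1)·t_tx + 3·t_prop = 37·0.0224 + 3·0.01 = 0.8588 ms.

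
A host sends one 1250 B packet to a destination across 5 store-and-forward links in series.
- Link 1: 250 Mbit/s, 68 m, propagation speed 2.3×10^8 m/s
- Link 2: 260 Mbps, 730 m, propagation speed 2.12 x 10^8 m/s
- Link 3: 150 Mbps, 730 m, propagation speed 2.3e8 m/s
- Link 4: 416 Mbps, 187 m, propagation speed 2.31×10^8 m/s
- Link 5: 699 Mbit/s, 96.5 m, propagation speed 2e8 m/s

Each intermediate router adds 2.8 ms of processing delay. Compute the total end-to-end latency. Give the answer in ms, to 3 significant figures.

L = 1250 × 8 = 10000 bits.
Transmission delays (L/R per hop): 0.04, 0.0384615, 0.0666667, 0.0240385, 0.0143062 ms; sum = 0.183473 ms.
Propagation delays (d/s per hop): 0.000295652, 0.0034434, 0.00317391, 0.000809524, 0.0004825 ms; sum = 0.00820499 ms.
Processing at 4 router(s): 4 × 2.8 ms = 11.2 ms.
End-to-end = 11.4 ms.

11.4 ms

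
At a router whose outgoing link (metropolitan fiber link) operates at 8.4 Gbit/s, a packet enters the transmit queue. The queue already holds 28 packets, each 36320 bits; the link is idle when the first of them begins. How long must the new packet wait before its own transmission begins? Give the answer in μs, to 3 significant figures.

Each queued packet: L/R = 36320/8400000000 = 4.32381 μs.
28 queued → 121.067 μs.
Queuing delay = 121 μs.

121 μs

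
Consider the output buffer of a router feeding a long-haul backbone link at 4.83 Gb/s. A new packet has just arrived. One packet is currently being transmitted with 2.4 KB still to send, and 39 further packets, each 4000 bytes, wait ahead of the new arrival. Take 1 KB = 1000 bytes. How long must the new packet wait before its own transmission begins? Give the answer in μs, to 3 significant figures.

Each queued packet: L/R = 32000/4830000000 = 6.62526 μs.
39 queued → 258.385 μs.
Plus remaining 19200 bits of current packet: 3.97516 μs.
Queuing delay = 262 μs.

262 μs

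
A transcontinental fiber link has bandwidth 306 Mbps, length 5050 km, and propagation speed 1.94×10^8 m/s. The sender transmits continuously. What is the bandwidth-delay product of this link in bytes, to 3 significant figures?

996000 bytes

Propagation delay = 5050000 / 194000000 = 0.0260309 s.
BDP = R × t_prop = 306000000 × 0.0260309 = 7965460 bits.
In bytes: 7965460/8 = 996000 bytes.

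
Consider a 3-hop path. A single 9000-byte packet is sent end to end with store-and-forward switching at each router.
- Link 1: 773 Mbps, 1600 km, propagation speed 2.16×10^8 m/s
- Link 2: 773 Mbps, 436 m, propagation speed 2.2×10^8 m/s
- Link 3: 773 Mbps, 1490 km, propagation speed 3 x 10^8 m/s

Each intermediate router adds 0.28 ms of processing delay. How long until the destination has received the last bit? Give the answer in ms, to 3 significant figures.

13.2 ms

L = 9000 × 8 = 72000 bits.
Transmission delay per hop = L/R = 72000/773000000 = 0.0931436 ms; 3 hops → 0.279431 ms.
Propagation delays (d/s per hop): 7.40741, 0.00198182, 4.96667 ms; sum = 12.3761 ms.
Processing at 2 router(s): 2 × 0.28 ms = 0.56 ms.
End-to-end = 13.2 ms.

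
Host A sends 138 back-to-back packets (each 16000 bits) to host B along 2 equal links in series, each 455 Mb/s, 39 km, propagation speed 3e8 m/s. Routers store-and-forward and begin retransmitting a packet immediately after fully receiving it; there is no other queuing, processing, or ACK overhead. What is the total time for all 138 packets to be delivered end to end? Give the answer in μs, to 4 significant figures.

Per-hop transmission t_tx = L/R = 16000/455000000 = 35.1648 μs.
Per-hop propagation t_prop = 39000/300000000 = 130 μs.
Pipeline fill: first packet needs 2·t_tx to clear all hops; remaining 137 packets each add one t_tx.
Total = (2+138-1)·t_tx + 2·t_prop = 139·35.1648 + 2·130 = 5148 μs.

5148 μs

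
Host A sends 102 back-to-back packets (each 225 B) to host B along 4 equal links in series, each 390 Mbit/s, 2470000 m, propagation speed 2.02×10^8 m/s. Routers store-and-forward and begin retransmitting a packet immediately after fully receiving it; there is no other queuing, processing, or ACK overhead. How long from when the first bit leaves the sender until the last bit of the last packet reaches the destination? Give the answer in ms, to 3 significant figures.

Per-hop transmission t_tx = L/R = 1800/390000000 = 0.00461538 ms.
Per-hop propagation t_prop = 2470000/202000000 = 12.2277 ms.
Pipeline fill: first packet needs 4·t_tx to clear all hops; remaining 101 packets each add one t_tx.
Total = (4+102-1)·t_tx + 4·t_prop = 105·0.00461538 + 4·12.2277 = 49.4 ms.

49.4 ms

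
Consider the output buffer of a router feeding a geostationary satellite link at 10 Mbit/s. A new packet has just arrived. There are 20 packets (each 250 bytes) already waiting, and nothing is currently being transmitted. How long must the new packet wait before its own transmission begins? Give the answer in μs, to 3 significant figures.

Each queued packet: L/R = 2000/10000000 = 200 μs.
20 queued → 4000 μs.
Queuing delay = 4000 μs.

4000 μs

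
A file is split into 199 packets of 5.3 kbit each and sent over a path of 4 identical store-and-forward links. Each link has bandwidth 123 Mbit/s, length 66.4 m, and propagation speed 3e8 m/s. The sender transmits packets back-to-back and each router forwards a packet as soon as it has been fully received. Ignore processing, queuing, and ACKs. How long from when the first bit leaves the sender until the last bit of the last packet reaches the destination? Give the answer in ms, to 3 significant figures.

8.70 ms

Per-hop transmission t_tx = L/R = 5300/123000000 = 0.0430894 ms.
Per-hop propagation t_prop = 66.4/300000000 = 0.000221333 ms.
Pipeline fill: first packet needs 4·t_tx to clear all hops; remaining 198 packets each add one t_tx.
Total = (4+199-1)·t_tx + 4·t_prop = 202·0.0430894 + 4·0.000221333 = 8.70 ms.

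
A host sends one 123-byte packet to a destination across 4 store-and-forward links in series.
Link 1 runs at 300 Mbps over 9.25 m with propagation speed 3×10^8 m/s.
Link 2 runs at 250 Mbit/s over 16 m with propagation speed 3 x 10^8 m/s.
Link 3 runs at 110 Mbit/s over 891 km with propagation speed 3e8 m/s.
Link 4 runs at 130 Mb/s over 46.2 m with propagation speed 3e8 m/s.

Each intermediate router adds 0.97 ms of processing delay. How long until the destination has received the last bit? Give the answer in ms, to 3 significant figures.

5.90 ms

L = 123 × 8 = 984 bits.
Transmission delays (L/R per hop): 0.00328, 0.003936, 0.00894545, 0.00756923 ms; sum = 0.0237307 ms.
Propagation delays (d/s per hop): 3.08333e-05, 5.33333e-05, 2.97, 0.000154 ms; sum = 2.97024 ms.
Processing at 3 router(s): 3 × 0.97 ms = 2.91 ms.
End-to-end = 5.90 ms.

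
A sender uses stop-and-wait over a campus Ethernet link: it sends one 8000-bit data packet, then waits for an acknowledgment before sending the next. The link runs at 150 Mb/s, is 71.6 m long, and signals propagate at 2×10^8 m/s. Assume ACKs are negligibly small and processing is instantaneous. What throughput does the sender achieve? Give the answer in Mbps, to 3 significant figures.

148 Mbps

t_tx = L/R = 8000/150000000 = 5.33333e-05 s.
t_prop = 71.6/200000000 = 3.58e-07 s; RTT = 7.16e-07 s.
Cycle = t_tx + RTT = 5.40493e-05 s.
Throughput = L / cycle = 8000 / 5.40493e-05 = 148 Mbps.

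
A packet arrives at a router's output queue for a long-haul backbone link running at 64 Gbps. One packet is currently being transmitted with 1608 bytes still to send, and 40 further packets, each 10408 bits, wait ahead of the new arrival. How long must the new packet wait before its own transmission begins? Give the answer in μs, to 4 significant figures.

6.706 μs

Each queued packet: L/R = 10408/64000000000 = 0.162625 μs.
40 queued → 6.505 μs.
Plus remaining 12864 bits of current packet: 0.201 μs.
Queuing delay = 6.706 μs.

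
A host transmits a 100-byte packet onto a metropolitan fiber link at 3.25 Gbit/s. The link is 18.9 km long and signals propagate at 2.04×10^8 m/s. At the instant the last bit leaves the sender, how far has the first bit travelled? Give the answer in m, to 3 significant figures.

50.2 m

t_tx = L/R = 800/3250000000 = 2.46154e-07 s.
Distance = s × t_tx = 204000000 × 2.46154e-07 = 50.2 m.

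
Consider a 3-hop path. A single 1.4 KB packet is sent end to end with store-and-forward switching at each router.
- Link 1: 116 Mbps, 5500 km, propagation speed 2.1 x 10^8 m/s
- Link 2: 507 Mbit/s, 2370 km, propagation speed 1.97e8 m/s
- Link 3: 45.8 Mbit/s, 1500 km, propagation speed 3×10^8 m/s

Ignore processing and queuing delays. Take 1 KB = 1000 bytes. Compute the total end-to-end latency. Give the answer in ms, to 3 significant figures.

L = 11200 bits.
Transmission delays (L/R per hop): 0.0965517, 0.0220907, 0.244541 ms; sum = 0.363184 ms.
Propagation delays (d/s per hop): 26.1905, 12.0305, 5 ms; sum = 43.2209 ms.
End-to-end = 43.6 ms.

43.6 ms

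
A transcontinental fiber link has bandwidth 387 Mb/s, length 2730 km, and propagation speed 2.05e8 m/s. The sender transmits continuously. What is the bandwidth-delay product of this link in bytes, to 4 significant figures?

644200 bytes

Propagation delay = 2730000 / 2.05e+08 = 0.0133171 s.
BDP = R × t_prop = 387000000 × 0.0133171 = 5153710 bits.
In bytes: 5153710/8 = 644200 bytes.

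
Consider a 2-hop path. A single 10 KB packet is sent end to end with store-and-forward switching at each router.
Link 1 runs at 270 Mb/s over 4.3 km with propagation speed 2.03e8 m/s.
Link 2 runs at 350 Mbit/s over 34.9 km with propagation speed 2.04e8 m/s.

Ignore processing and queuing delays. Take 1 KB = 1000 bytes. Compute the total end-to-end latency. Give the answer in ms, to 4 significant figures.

0.7171 ms

L = 80000 bits.
Transmission delays (L/R per hop): 0.296296, 0.228571 ms; sum = 0.524868 ms.
Propagation delays (d/s per hop): 0.0211823, 0.171078 ms; sum = 0.192261 ms.
End-to-end = 0.7171 ms.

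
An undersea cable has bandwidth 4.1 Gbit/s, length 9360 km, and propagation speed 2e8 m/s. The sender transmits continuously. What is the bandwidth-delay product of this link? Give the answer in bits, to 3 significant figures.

Propagation delay = 9360000 / 200000000 = 0.0468 s.
BDP = R × t_prop = 4.1e+09 × 0.0468 = 191880000 bits.

192000000 bits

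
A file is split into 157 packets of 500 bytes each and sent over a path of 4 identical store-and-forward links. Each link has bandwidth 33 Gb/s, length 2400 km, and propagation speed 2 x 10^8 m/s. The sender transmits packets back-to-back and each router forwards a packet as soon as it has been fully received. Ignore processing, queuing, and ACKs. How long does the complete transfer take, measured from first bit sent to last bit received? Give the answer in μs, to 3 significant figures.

Per-hop transmission t_tx = L/R = 4000/33000000000 = 0.121212 μs.
Per-hop propagation t_prop = 2400000/200000000 = 12000 μs.
Pipeline fill: first packet needs 4·t_tx to clear all hops; remaining 156 packets each add one t_tx.
Total = (4+157-1)·t_tx + 4·t_prop = 160·0.121212 + 4·12000 = 48000 μs.

48000 μs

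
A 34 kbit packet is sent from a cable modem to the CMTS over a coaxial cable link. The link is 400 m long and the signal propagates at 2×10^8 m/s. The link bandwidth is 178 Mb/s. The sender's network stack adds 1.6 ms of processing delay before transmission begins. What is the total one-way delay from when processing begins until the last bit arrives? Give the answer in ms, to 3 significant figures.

1.79 ms

L = 34000 bits.
Transmission delay = L/R = 34000 / 178000000 = 0.191011 ms.
Propagation delay = d/s = 400 m / 200000000 m/s = 0.002 ms.
Plus processing delay 1.6 ms = 1.6 ms.
Total = 1.79 ms.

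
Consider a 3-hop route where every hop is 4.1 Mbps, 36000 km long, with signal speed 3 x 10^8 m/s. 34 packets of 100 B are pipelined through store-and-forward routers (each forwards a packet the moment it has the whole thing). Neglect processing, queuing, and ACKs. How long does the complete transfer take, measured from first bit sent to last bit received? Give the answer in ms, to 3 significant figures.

367 ms

Per-hop transmission t_tx = L/R = 800/4.1e+06 = 0.195122 ms.
Per-hop propagation t_prop = 36000000/300000000 = 120 ms.
Pipeline fill: first packet needs 3·t_tx to clear all hops; remaining 33 packets each add one t_tx.
Total = (3+34-1)·t_tx + 3·t_prop = 36·0.195122 + 3·120 = 367 ms.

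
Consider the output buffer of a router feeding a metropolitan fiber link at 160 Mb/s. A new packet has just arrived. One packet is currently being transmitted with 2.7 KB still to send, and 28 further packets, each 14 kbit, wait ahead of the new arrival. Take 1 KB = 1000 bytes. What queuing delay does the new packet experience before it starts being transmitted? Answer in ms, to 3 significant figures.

Each queued packet: L/R = 14000/160000000 = 0.0875 ms.
28 queued → 2.45 ms.
Plus remaining 21600 bits of current packet: 0.135 ms.
Queuing delay = 2.59 ms.

2.59 ms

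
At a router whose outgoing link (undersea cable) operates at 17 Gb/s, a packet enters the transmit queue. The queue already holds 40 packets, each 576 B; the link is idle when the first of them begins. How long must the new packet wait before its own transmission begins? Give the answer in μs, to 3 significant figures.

10.8 μs

Each queued packet: L/R = 4608/17000000000 = 0.271059 μs.
40 queued → 10.8424 μs.
Queuing delay = 10.8 μs.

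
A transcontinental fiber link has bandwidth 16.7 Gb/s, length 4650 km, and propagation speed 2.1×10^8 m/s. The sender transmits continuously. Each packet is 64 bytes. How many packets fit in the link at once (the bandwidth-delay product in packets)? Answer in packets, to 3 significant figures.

722000 packets

Propagation delay = 4650000 / 210000000 = 0.0221429 s.
BDP = R × t_prop = 16700000000 × 0.0221429 = 369786000 bits.
In packets of 512 bits: 722000 packets.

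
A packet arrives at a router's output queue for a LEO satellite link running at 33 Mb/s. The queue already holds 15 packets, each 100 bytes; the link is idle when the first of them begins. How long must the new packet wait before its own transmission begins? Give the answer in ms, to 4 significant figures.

Each queued packet: L/R = 800/33000000 = 0.0242424 ms.
15 queued → 0.363636 ms.
Queuing delay = 0.3636 ms.

0.3636 ms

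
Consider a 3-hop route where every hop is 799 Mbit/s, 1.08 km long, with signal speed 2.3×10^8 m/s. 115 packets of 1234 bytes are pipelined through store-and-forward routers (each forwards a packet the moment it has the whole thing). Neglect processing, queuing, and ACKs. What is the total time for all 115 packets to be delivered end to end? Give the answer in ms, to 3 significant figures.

Per-hop transmission t_tx = L/R = 9872/799000000 = 0.0123554 ms.
Per-hop propagation t_prop = 1080/2.3e+08 = 0.00469565 ms.
Pipeline fill: first packet needs 3·t_tx to clear all hops; remaining 114 packets each add one t_tx.
Total = (3+115-1)·t_tx + 3·t_prop = 117·0.0123554 + 3·0.00469565 = 1.46 ms.

1.46 ms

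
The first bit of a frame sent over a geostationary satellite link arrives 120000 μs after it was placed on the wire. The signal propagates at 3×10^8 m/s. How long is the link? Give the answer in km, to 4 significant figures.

d = s × t_prop = 300000000 × 0.12 = 36000 km.

36000 km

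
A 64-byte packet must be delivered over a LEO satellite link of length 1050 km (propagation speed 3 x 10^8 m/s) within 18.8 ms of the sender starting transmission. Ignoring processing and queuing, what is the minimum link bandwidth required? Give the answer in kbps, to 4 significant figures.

33.46 kbps

L = 512 bits.
Propagation delay = 1050000 / 300000000 = 3.5 ms.
Transmission budget = 18.8 − 3.5 = 15.3 ms.
R ≥ L / t_tx = 512 bits / 0.0153 s = 33.46 kbps.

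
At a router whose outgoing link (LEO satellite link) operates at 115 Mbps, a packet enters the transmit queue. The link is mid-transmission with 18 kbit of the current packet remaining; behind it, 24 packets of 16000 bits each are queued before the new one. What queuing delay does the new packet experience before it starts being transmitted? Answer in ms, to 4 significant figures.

Each queued packet: L/R = 16000/115000000 = 0.13913 ms.
24 queued → 3.33913 ms.
Plus remaining 18000 bits of current packet: 0.156522 ms.
Queuing delay = 3.496 ms.

3.496 ms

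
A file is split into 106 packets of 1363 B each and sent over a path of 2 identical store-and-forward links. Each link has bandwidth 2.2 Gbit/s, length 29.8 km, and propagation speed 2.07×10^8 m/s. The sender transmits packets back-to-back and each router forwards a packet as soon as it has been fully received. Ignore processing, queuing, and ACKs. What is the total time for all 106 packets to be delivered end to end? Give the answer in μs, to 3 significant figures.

818 μs

Per-hop transmission t_tx = L/R = 10904/2200000000 = 4.95636 μs.
Per-hop propagation t_prop = 29800/2.07e+08 = 143.961 μs.
Pipeline fill: first packet needs 2·t_tx to clear all hops; remaining 105 packets each add one t_tx.
Total = (2+106-1)·t_tx + 2·t_prop = 107·4.95636 + 2·143.961 = 818 μs.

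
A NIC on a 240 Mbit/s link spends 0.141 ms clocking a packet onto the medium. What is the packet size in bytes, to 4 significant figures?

L = R × t_tx = 240000000 b/s × 0.000141 s = 33840 bits.
In bytes: 33840 / 8 = 4230 bytes.

4230 bytes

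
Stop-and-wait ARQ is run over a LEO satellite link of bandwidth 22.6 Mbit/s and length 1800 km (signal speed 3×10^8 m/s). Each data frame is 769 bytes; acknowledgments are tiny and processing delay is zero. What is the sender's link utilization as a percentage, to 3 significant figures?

t_tx = L/R = 6152/22600000 = 0.000272212 s.
t_prop = 1800000/300000000 = 0.006 s; RTT = 0.012 s.
Cycle = t_tx + RTT = 0.0122722 s.
Utilization = t_tx / cycle = 0.000272212/0.0122722 = 2.22 %.

2.22 %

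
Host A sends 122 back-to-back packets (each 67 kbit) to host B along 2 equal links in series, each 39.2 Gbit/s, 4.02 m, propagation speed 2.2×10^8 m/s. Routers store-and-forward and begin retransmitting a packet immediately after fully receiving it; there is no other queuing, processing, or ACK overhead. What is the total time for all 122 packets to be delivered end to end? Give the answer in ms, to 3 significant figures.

Per-hop transmission t_tx = L/R = 67000/39200000000 = 0.00170918 ms.
Per-hop propagation t_prop = 4.02/2.2e+08 = 1.82727e-05 ms.
Pipeline fill: first packet needs 2·t_tx to clear all hops; remaining 121 packets each add one t_tx.
Total = (2+122-1)·t_tx + 2·t_prop = 123·0.00170918 + 2·1.82727e-05 = 0.210 ms.

0.210 ms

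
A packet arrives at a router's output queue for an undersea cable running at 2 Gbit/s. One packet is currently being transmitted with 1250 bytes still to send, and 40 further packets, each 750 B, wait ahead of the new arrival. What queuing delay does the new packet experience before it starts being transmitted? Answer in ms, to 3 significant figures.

0.125 ms

Each queued packet: L/R = 6000/2000000000 = 0.003 ms.
40 queued → 0.12 ms.
Plus remaining 10000 bits of current packet: 0.005 ms.
Queuing delay = 0.125 ms.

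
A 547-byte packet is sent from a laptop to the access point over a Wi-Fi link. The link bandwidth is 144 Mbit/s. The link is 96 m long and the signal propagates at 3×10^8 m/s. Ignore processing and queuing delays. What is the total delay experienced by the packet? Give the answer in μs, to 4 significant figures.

30.71 μs

L = 547 × 8 = 4376 bits.
Transmission delay = L/R = 4376 / 144000000 = 30.3889 μs.
Propagation delay = d/s = 96 m / 300000000 m/s = 0.32 μs.
Total = 30.71 μs.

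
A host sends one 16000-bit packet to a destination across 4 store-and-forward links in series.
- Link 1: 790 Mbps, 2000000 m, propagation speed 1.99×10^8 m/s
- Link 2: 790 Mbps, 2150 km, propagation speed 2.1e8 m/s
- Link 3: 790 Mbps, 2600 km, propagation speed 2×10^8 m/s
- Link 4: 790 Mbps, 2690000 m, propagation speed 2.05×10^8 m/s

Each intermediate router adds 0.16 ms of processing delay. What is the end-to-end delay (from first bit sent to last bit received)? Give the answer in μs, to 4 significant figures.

46970 μs

Transmission delay per hop = L/R = 16000/790000000 = 20.2532 μs; 4 hops → 81.0127 μs.
Propagation delays (d/s per hop): 10050.3, 10238.1, 13000, 13122 μs; sum = 46410.3 μs.
Processing at 3 router(s): 3 × 0.16 ms = 480 μs.
End-to-end = 46970 μs.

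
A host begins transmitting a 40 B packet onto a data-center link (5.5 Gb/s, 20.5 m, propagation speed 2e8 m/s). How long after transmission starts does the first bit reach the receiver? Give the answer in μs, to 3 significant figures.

0.103 μs

First bit experiences only propagation delay: d/s = 20.5/200000000 = 0.103 μs.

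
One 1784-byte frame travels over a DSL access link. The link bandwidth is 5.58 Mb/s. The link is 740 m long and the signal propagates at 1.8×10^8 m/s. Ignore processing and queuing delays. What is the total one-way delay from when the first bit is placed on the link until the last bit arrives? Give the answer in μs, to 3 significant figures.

2560 μs

L = 1784 × 8 = 14272 bits.
Transmission delay = L/R = 14272 / 5580000 = 2557.71 μs.
Propagation delay = d/s = 740 m / 180000000 m/s = 4.11111 μs.
Total = 2560 μs.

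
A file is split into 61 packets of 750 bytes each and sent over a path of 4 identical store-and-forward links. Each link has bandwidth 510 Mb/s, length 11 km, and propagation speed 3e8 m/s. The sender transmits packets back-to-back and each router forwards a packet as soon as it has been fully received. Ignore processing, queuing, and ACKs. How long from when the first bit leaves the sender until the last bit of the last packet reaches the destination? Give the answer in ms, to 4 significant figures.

Per-hop transmission t_tx = L/R = 6000/510000000 = 0.0117647 ms.
Per-hop propagation t_prop = 11000/300000000 = 0.0366667 ms.
Pipeline fill: first packet needs 4·t_tx to clear all hops; remaining 60 packets each add one t_tx.
Total = (4+61-1)·t_tx + 4·t_prop = 64·0.0117647 + 4·0.0366667 = 0.8996 ms.

0.8996 ms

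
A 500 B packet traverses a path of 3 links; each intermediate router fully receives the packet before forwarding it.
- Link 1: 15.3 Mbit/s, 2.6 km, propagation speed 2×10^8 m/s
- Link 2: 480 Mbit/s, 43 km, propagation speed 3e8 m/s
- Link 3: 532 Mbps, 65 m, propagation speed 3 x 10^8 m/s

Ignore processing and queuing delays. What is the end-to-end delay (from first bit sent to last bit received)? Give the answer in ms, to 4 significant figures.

L = 500 × 8 = 4000 bits.
Transmission delays (L/R per hop): 0.261438, 0.00833333, 0.0075188 ms; sum = 0.27729 ms.
Propagation delays (d/s per hop): 0.013, 0.143333, 0.000216667 ms; sum = 0.15655 ms.
End-to-end = 0.4338 ms.

0.4338 ms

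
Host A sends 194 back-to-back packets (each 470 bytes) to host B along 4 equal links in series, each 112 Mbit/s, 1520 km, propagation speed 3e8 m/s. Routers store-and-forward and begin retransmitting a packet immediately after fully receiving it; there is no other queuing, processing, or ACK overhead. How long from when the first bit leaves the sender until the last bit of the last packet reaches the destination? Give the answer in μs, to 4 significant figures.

26880 μs

Per-hop transmission t_tx = L/R = 3760/112000000 = 33.5714 μs.
Per-hop propagation t_prop = 1520000/300000000 = 5066.67 μs.
Pipeline fill: first packet needs 4·t_tx to clear all hops; remaining 193 packets each add one t_tx.
Total = (4+194-1)·t_tx + 4·t_prop = 197·33.5714 + 4·5066.67 = 26880 μs.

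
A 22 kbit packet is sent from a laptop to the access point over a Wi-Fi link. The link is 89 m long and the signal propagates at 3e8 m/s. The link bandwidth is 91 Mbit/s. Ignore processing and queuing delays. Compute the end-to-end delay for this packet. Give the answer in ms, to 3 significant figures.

L = 22000 bits.
Transmission delay = L/R = 22000 / 91000000 = 0.241758 ms.
Propagation delay = d/s = 89 m / 300000000 m/s = 0.000296667 ms.
Total = 0.242 ms.

0.242 ms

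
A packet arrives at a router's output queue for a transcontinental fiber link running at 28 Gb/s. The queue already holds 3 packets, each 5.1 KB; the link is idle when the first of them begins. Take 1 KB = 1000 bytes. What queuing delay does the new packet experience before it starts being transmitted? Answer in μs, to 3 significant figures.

4.37 μs

Each queued packet: L/R = 40800/28000000000 = 1.45714 μs.
3 queued → 4.37143 μs.
Queuing delay = 4.37 μs.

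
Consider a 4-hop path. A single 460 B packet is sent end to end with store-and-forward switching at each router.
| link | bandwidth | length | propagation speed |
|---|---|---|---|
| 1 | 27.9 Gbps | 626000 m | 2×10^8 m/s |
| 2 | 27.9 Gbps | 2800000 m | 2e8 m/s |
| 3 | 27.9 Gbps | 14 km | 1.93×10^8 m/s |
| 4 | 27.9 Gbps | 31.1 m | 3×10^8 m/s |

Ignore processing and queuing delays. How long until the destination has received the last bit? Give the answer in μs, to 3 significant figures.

17200 μs

L = 460 × 8 = 3680 bits.
Transmission delay per hop = L/R = 3680/27900000000 = 0.1319 μs; 4 hops → 0.527599 μs.
Propagation delays (d/s per hop): 3130, 14000, 72.5389, 0.103667 μs; sum = 17202.6 μs.
End-to-end = 17200 μs.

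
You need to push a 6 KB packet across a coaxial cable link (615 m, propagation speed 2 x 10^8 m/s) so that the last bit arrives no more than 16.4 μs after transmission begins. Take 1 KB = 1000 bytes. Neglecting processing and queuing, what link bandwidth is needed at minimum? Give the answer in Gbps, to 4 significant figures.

3.602 Gbps

L = 48000 bits.
Propagation delay = 615 / 200000000 = 3.075 μs.
Transmission budget = 16.4 − 3.075 = 13.325 μs.
R ≥ L / t_tx = 48000 bits / 1.3325e-05 s = 3.602 Gbps.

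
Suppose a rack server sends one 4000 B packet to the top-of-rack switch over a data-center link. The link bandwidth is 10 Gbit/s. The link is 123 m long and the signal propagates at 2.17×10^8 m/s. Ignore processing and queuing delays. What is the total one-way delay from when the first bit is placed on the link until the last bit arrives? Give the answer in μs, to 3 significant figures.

L = 4000 × 8 = 32000 bits.
Transmission delay = L/R = 32000 / 10000000000 = 3.2 μs.
Propagation delay = d/s = 123 m / 217000000 m/s = 0.56682 μs.
Total = 3.77 μs.

3.77 μs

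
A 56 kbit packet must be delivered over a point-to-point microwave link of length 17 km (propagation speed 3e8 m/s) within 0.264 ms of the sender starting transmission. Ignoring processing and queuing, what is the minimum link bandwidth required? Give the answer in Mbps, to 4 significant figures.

270.1 Mbps

Propagation delay = 17000 / 300000000 = 0.0566667 ms.
Transmission budget = 0.264 − 0.0566667 = 0.207333 ms.
R ≥ L / t_tx = 56000 bits / 0.000207333 s = 270.1 Mbps.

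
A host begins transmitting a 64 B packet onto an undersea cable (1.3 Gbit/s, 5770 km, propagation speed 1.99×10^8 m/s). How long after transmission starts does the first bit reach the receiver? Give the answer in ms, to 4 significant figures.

First bit experiences only propagation delay: d/s = 5770000/199000000 = 28.99 ms.

28.99 ms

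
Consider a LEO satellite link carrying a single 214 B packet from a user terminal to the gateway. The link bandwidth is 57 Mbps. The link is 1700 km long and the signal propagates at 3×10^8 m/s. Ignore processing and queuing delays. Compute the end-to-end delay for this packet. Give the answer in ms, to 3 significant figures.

5.70 ms

L = 214 × 8 = 1712 bits.
Transmission delay = L/R = 1712 / 57000000 = 0.0300351 ms.
Propagation delay = d/s = 1700000 m / 300000000 m/s = 5.66667 ms.
Total = 5.70 ms.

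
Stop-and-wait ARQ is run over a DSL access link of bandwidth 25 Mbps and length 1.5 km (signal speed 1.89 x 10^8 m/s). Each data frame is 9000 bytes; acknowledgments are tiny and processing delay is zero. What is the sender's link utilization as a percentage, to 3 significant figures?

t_tx = L/R = 72000/25000000 = 0.00288 s.
t_prop = 1500/189000000 = 7.93651e-06 s; RTT = 1.5873e-05 s.
Cycle = t_tx + RTT = 0.00289587 s.
Utilization = t_tx / cycle = 0.00288/0.00289587 = 99.5 %.

99.5 %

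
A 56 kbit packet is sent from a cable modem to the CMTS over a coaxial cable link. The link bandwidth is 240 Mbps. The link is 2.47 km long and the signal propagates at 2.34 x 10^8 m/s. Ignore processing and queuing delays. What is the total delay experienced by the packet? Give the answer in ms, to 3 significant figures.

0.244 ms

L = 56000 bits.
Transmission delay = L/R = 56000 / 240000000 = 0.233333 ms.
Propagation delay = d/s = 2470 m / 234000000 m/s = 0.0105556 ms.
Total = 0.244 ms.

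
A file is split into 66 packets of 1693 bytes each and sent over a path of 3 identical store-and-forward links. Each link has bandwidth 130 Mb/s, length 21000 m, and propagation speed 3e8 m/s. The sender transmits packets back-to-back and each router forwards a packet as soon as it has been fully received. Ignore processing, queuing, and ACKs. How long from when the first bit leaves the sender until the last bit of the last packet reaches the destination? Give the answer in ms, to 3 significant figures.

Per-hop transmission t_tx = L/R = 13544/130000000 = 0.104185 ms.
Per-hop propagation t_prop = 21000/300000000 = 0.07 ms.
Pipeline fill: first packet needs 3·t_tx to clear all hops; remaining 65 packets each add one t_tx.
Total = (3+66-1)·t_tx + 3·t_prop = 68·0.104185 + 3·0.07 = 7.29 ms.

7.29 ms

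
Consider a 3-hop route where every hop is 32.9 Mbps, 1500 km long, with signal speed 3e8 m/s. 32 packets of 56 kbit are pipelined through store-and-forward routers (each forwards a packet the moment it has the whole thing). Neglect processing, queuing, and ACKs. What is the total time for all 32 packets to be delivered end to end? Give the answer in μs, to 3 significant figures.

72900 μs

Per-hop transmission t_tx = L/R = 56000/32900000 = 1702.13 μs.
Per-hop propagation t_prop = 1500000/300000000 = 5000 μs.
Pipeline fill: first packet needs 3·t_tx to clear all hops; remaining 31 packets each add one t_tx.
Total = (3+32-1)·t_tx + 3·t_prop = 34·1702.13 + 3·5000 = 72900 μs.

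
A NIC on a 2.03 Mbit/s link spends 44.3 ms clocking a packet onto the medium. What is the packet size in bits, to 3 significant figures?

L = R × t_tx = 2.03e+06 b/s × 0.0443 s = 89929 bits.

89900 bits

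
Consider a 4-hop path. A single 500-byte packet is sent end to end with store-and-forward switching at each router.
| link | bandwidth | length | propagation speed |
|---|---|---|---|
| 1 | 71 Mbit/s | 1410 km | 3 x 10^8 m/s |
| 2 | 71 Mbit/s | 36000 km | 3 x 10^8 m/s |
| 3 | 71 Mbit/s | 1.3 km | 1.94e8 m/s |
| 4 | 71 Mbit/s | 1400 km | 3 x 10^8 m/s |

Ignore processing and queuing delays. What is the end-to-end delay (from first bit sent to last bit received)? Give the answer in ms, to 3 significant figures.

L = 500 × 8 = 4000 bits.
Transmission delay per hop = L/R = 4000/71000000 = 0.056338 ms; 4 hops → 0.225352 ms.
Propagation delays (d/s per hop): 4.7, 120, 0.00670103, 4.66667 ms; sum = 129.373 ms.
End-to-end = 130 ms.

130 ms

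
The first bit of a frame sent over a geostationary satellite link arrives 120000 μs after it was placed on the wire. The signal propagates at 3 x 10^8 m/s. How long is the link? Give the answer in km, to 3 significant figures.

d = s × t_prop = 300000000 × 0.12 = 36000 km.

36000 km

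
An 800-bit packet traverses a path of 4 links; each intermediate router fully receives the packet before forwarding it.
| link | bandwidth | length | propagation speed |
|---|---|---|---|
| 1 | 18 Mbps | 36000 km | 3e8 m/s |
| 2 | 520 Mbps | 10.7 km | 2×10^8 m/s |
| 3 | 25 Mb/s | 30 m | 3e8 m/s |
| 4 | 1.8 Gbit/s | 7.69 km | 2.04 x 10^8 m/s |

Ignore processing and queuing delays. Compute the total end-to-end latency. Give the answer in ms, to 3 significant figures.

Transmission delays (L/R per hop): 0.0444444, 0.00153846, 0.032, 0.000444444 ms; sum = 0.0784274 ms.
Propagation delays (d/s per hop): 120, 0.0535, 0.0001, 0.0376961 ms; sum = 120.091 ms.
End-to-end = 120 ms.

120 ms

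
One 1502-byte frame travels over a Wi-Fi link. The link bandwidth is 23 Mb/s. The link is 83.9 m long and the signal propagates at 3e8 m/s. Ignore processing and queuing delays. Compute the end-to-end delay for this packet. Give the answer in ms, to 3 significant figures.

0.523 ms

L = 1502 × 8 = 12016 bits.
Transmission delay = L/R = 12016 / 23000000 = 0.522435 ms.
Propagation delay = d/s = 83.9 m / 300000000 m/s = 0.000279667 ms.
Total = 0.523 ms.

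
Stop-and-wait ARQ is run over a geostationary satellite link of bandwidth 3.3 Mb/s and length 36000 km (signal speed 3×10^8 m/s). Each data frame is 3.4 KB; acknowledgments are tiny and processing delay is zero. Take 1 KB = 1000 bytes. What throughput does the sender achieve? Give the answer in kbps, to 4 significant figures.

109.6 kbps

t_tx = L/R = 27200/3300000 = 0.00824242 s.
t_prop = 36000000/300000000 = 0.12 s; RTT = 0.24 s.
Cycle = t_tx + RTT = 0.248242 s.
Throughput = L / cycle = 27200 / 0.248242 = 109.6 kbps.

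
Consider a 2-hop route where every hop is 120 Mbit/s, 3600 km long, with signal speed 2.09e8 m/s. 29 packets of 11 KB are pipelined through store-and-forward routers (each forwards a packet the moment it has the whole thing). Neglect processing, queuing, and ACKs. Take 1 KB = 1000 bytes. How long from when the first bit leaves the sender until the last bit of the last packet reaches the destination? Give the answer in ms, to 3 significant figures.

Per-hop transmission t_tx = L/R = 88000/120000000 = 0.733333 ms.
Per-hop propagation t_prop = 3600000/209000000 = 17.2249 ms.
Pipeline fill: first packet needs 2·t_tx to clear all hops; remaining 28 packets each add one t_tx.
Total = (2+29-1)·t_tx + 2·t_prop = 30·0.733333 + 2·17.2249 = 56.4 ms.

56.4 ms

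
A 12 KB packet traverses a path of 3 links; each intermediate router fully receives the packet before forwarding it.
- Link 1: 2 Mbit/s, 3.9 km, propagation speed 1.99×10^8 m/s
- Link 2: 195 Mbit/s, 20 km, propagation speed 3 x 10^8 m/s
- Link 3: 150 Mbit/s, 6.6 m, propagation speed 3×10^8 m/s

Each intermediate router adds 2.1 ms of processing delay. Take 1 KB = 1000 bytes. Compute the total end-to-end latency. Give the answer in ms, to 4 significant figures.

53.42 ms

L = 96000 bits.
Transmission delays (L/R per hop): 48, 0.492308, 0.64 ms; sum = 49.1323 ms.
Propagation delays (d/s per hop): 0.019598, 0.0666667, 2.2e-05 ms; sum = 0.0862867 ms.
Processing at 2 router(s): 2 × 2.1 ms = 4.2 ms.
End-to-end = 53.42 ms.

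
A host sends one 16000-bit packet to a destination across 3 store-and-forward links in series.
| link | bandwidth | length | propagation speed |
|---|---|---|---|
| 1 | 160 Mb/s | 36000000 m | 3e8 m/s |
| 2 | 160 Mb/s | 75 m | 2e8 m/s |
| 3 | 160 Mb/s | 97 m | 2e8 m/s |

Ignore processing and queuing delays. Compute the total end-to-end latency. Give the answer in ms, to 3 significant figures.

Transmission delay per hop = L/R = 16000/160000000 = 0.1 ms; 3 hops → 0.3 ms.
Propagation delays (d/s per hop): 120, 0.000375, 0.000485 ms; sum = 120.001 ms.
End-to-end = 120 ms.

120 ms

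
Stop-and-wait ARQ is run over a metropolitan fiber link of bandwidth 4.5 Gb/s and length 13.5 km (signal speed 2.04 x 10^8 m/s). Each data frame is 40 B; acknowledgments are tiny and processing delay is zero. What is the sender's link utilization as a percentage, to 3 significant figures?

0.0537 %

t_tx = L/R = 320/4500000000 = 7.11111e-08 s.
t_prop = 13500/204000000 = 6.61765e-05 s; RTT = 0.000132353 s.
Cycle = t_tx + RTT = 0.000132424 s.
Utilization = t_tx / cycle = 7.11111e-08/0.000132424 = 0.0537 %.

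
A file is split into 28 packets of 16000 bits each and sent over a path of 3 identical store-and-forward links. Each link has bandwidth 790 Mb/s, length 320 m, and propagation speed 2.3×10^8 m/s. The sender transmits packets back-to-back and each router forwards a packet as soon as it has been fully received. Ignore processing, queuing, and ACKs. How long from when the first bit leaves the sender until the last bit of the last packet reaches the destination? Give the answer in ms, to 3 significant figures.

0.612 ms

Per-hop transmission t_tx = L/R = 16000/790000000 = 0.0202532 ms.
Per-hop propagation t_prop = 320/2.3e+08 = 0.0013913 ms.
Pipeline fill: first packet needs 3·t_tx to clear all hops; remaining 27 packets each add one t_tx.
Total = (3+28-1)·t_tx + 3·t_prop = 30·0.0202532 + 3·0.0013913 = 0.612 ms.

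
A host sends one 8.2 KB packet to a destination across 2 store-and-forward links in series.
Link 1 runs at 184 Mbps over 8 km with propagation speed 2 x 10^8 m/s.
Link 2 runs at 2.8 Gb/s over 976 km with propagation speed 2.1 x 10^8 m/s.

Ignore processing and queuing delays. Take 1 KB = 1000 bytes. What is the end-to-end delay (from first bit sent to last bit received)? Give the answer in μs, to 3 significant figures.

L = 65600 bits.
Transmission delays (L/R per hop): 356.522, 23.4286 μs; sum = 379.95 μs.
Propagation delays (d/s per hop): 40, 4647.62 μs; sum = 4687.62 μs.
End-to-end = 5070 μs.

5070 μs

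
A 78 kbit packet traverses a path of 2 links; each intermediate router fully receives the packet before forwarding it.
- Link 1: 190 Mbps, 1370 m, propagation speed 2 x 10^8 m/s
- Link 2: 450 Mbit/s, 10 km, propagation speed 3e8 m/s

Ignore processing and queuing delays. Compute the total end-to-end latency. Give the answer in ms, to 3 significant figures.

0.624 ms

L = 78000 bits.
Transmission delays (L/R per hop): 0.410526, 0.173333 ms; sum = 0.58386 ms.
Propagation delays (d/s per hop): 0.00685, 0.0333333 ms; sum = 0.0401833 ms.
End-to-end = 0.624 ms.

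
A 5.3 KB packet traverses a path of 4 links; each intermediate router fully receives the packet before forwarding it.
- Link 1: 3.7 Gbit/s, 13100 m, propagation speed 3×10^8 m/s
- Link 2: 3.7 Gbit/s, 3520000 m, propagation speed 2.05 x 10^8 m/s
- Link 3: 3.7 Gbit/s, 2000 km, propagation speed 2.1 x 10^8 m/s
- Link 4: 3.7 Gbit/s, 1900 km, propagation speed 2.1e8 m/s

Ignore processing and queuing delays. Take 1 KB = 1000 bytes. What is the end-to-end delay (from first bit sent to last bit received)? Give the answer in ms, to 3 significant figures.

L = 42400 bits.
Transmission delay per hop = L/R = 42400/3700000000 = 0.0114595 ms; 4 hops → 0.0458378 ms.
Propagation delays (d/s per hop): 0.0436667, 17.1707, 9.52381, 9.04762 ms; sum = 35.7858 ms.
End-to-end = 35.8 ms.

35.8 ms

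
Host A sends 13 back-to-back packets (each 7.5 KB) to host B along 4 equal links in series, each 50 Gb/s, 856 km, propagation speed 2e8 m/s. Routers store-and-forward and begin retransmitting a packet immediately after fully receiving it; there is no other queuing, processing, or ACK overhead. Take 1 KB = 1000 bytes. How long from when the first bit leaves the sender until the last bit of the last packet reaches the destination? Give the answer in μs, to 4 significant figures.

Per-hop transmission t_tx = L/R = 60000/50000000000 = 1.2 μs.
Per-hop propagation t_prop = 856000/200000000 = 4280 μs.
Pipeline fill: first packet needs 4·t_tx to clear all hops; remaining 12 packets each add one t_tx.
Total = (4+13-1)·t_tx + 4·t_prop = 16·1.2 + 4·4280 = 17140 μs.

17140 μs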